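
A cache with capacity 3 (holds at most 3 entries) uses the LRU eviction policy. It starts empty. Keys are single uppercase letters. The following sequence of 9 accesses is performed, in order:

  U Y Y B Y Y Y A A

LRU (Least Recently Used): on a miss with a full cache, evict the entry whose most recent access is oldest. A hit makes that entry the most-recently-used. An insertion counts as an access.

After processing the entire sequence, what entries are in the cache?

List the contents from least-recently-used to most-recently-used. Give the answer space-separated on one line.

Answer: B Y A

Derivation:
LRU simulation (capacity=3):
  1. access U: MISS. Cache (LRU->MRU): [U]
  2. access Y: MISS. Cache (LRU->MRU): [U Y]
  3. access Y: HIT. Cache (LRU->MRU): [U Y]
  4. access B: MISS. Cache (LRU->MRU): [U Y B]
  5. access Y: HIT. Cache (LRU->MRU): [U B Y]
  6. access Y: HIT. Cache (LRU->MRU): [U B Y]
  7. access Y: HIT. Cache (LRU->MRU): [U B Y]
  8. access A: MISS, evict U. Cache (LRU->MRU): [B Y A]
  9. access A: HIT. Cache (LRU->MRU): [B Y A]
Total: 5 hits, 4 misses, 1 evictions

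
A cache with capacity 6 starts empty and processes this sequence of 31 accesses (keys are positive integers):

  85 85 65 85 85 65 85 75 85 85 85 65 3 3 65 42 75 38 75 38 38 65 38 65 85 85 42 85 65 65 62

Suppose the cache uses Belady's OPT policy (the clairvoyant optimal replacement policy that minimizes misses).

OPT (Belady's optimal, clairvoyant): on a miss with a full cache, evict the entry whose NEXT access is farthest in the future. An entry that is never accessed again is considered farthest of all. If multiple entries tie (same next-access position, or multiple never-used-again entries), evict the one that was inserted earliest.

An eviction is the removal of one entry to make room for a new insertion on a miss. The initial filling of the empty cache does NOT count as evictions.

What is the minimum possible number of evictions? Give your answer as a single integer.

Answer: 1

Derivation:
OPT (Belady) simulation (capacity=6):
  1. access 85: MISS. Cache: [85]
  2. access 85: HIT. Next use of 85: step 4. Cache: [85]
  3. access 65: MISS. Cache: [85 65]
  4. access 85: HIT. Next use of 85: step 5. Cache: [85 65]
  5. access 85: HIT. Next use of 85: step 7. Cache: [85 65]
  6. access 65: HIT. Next use of 65: step 12. Cache: [85 65]
  7. access 85: HIT. Next use of 85: step 9. Cache: [85 65]
  8. access 75: MISS. Cache: [85 65 75]
  9. access 85: HIT. Next use of 85: step 10. Cache: [85 65 75]
  10. access 85: HIT. Next use of 85: step 11. Cache: [85 65 75]
  11. access 85: HIT. Next use of 85: step 25. Cache: [85 65 75]
  12. access 65: HIT. Next use of 65: step 15. Cache: [85 65 75]
  13. access 3: MISS. Cache: [85 65 75 3]
  14. access 3: HIT. Next use of 3: never. Cache: [85 65 75 3]
  15. access 65: HIT. Next use of 65: step 22. Cache: [85 65 75 3]
  16. access 42: MISS. Cache: [85 65 75 3 42]
  17. access 75: HIT. Next use of 75: step 19. Cache: [85 65 75 3 42]
  18. access 38: MISS. Cache: [85 65 75 3 42 38]
  19. access 75: HIT. Next use of 75: never. Cache: [85 65 75 3 42 38]
  20. access 38: HIT. Next use of 38: step 21. Cache: [85 65 75 3 42 38]
  21. access 38: HIT. Next use of 38: step 23. Cache: [85 65 75 3 42 38]
  22. access 65: HIT. Next use of 65: step 24. Cache: [85 65 75 3 42 38]
  23. access 38: HIT. Next use of 38: never. Cache: [85 65 75 3 42 38]
  24. access 65: HIT. Next use of 65: step 29. Cache: [85 65 75 3 42 38]
  25. access 85: HIT. Next use of 85: step 26. Cache: [85 65 75 3 42 38]
  26. access 85: HIT. Next use of 85: step 28. Cache: [85 65 75 3 42 38]
  27. access 42: HIT. Next use of 42: never. Cache: [85 65 75 3 42 38]
  28. access 85: HIT. Next use of 85: never. Cache: [85 65 75 3 42 38]
  29. access 65: HIT. Next use of 65: step 30. Cache: [85 65 75 3 42 38]
  30. access 65: HIT. Next use of 65: never. Cache: [85 65 75 3 42 38]
  31. access 62: MISS, evict 85 (next use: never). Cache: [65 75 3 42 38 62]
Total: 24 hits, 7 misses, 1 evictions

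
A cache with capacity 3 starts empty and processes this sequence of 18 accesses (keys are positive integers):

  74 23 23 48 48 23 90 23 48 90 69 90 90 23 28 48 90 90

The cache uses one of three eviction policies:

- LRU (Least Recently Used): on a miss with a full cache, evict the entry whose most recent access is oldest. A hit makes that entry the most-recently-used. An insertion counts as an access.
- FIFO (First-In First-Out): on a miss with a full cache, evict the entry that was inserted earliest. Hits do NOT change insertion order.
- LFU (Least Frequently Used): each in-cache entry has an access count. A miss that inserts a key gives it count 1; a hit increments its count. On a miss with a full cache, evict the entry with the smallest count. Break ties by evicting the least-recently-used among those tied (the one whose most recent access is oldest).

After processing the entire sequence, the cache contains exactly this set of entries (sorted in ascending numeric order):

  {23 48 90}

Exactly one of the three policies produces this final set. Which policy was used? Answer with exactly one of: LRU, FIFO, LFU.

Answer: LFU

Derivation:
Simulating under each policy and comparing final sets:
  LRU: final set = {28 48 90} -> differs
  FIFO: final set = {28 48 90} -> differs
  LFU: final set = {23 48 90} -> MATCHES target
Only LFU produces the target set.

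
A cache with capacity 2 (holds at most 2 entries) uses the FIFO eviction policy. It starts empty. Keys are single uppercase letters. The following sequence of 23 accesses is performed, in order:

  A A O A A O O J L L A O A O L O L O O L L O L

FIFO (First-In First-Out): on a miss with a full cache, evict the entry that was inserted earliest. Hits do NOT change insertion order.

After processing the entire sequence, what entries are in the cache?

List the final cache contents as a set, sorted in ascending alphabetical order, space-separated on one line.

FIFO simulation (capacity=2):
  1. access A: MISS. Cache (old->new): [A]
  2. access A: HIT. Cache (old->new): [A]
  3. access O: MISS. Cache (old->new): [A O]
  4. access A: HIT. Cache (old->new): [A O]
  5. access A: HIT. Cache (old->new): [A O]
  6. access O: HIT. Cache (old->new): [A O]
  7. access O: HIT. Cache (old->new): [A O]
  8. access J: MISS, evict A. Cache (old->new): [O J]
  9. access L: MISS, evict O. Cache (old->new): [J L]
  10. access L: HIT. Cache (old->new): [J L]
  11. access A: MISS, evict J. Cache (old->new): [L A]
  12. access O: MISS, evict L. Cache (old->new): [A O]
  13. access A: HIT. Cache (old->new): [A O]
  14. access O: HIT. Cache (old->new): [A O]
  15. access L: MISS, evict A. Cache (old->new): [O L]
  16. access O: HIT. Cache (old->new): [O L]
  17. access L: HIT. Cache (old->new): [O L]
  18. access O: HIT. Cache (old->new): [O L]
  19. access O: HIT. Cache (old->new): [O L]
  20. access L: HIT. Cache (old->new): [O L]
  21. access L: HIT. Cache (old->new): [O L]
  22. access O: HIT. Cache (old->new): [O L]
  23. access L: HIT. Cache (old->new): [O L]
Total: 16 hits, 7 misses, 5 evictions

Answer: L O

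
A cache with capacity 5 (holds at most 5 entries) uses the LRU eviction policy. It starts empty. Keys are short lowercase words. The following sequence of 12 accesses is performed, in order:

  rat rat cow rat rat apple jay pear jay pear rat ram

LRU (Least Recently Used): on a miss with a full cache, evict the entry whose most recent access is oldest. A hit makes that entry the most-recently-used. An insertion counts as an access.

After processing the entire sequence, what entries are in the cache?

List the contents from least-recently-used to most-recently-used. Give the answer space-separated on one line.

LRU simulation (capacity=5):
  1. access rat: MISS. Cache (LRU->MRU): [rat]
  2. access rat: HIT. Cache (LRU->MRU): [rat]
  3. access cow: MISS. Cache (LRU->MRU): [rat cow]
  4. access rat: HIT. Cache (LRU->MRU): [cow rat]
  5. access rat: HIT. Cache (LRU->MRU): [cow rat]
  6. access apple: MISS. Cache (LRU->MRU): [cow rat apple]
  7. access jay: MISS. Cache (LRU->MRU): [cow rat apple jay]
  8. access pear: MISS. Cache (LRU->MRU): [cow rat apple jay pear]
  9. access jay: HIT. Cache (LRU->MRU): [cow rat apple pear jay]
  10. access pear: HIT. Cache (LRU->MRU): [cow rat apple jay pear]
  11. access rat: HIT. Cache (LRU->MRU): [cow apple jay pear rat]
  12. access ram: MISS, evict cow. Cache (LRU->MRU): [apple jay pear rat ram]
Total: 6 hits, 6 misses, 1 evictions

Answer: apple jay pear rat ram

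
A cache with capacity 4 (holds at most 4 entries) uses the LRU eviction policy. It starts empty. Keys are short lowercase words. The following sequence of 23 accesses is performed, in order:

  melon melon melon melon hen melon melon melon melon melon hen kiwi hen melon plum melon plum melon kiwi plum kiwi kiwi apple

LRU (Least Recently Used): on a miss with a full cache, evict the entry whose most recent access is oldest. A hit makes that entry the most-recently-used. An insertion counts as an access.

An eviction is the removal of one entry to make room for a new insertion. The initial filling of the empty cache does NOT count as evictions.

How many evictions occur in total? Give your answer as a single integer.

Answer: 1

Derivation:
LRU simulation (capacity=4):
  1. access melon: MISS. Cache (LRU->MRU): [melon]
  2. access melon: HIT. Cache (LRU->MRU): [melon]
  3. access melon: HIT. Cache (LRU->MRU): [melon]
  4. access melon: HIT. Cache (LRU->MRU): [melon]
  5. access hen: MISS. Cache (LRU->MRU): [melon hen]
  6. access melon: HIT. Cache (LRU->MRU): [hen melon]
  7. access melon: HIT. Cache (LRU->MRU): [hen melon]
  8. access melon: HIT. Cache (LRU->MRU): [hen melon]
  9. access melon: HIT. Cache (LRU->MRU): [hen melon]
  10. access melon: HIT. Cache (LRU->MRU): [hen melon]
  11. access hen: HIT. Cache (LRU->MRU): [melon hen]
  12. access kiwi: MISS. Cache (LRU->MRU): [melon hen kiwi]
  13. access hen: HIT. Cache (LRU->MRU): [melon kiwi hen]
  14. access melon: HIT. Cache (LRU->MRU): [kiwi hen melon]
  15. access plum: MISS. Cache (LRU->MRU): [kiwi hen melon plum]
  16. access melon: HIT. Cache (LRU->MRU): [kiwi hen plum melon]
  17. access plum: HIT. Cache (LRU->MRU): [kiwi hen melon plum]
  18. access melon: HIT. Cache (LRU->MRU): [kiwi hen plum melon]
  19. access kiwi: HIT. Cache (LRU->MRU): [hen plum melon kiwi]
  20. access plum: HIT. Cache (LRU->MRU): [hen melon kiwi plum]
  21. access kiwi: HIT. Cache (LRU->MRU): [hen melon plum kiwi]
  22. access kiwi: HIT. Cache (LRU->MRU): [hen melon plum kiwi]
  23. access apple: MISS, evict hen. Cache (LRU->MRU): [melon plum kiwi apple]
Total: 18 hits, 5 misses, 1 evictions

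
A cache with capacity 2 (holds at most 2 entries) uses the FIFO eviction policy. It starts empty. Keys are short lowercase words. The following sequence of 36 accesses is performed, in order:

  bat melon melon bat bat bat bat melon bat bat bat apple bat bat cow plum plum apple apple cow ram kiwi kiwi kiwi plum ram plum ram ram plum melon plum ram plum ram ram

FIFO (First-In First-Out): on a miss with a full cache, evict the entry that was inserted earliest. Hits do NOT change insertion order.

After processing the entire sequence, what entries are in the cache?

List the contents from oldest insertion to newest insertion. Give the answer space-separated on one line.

FIFO simulation (capacity=2):
  1. access bat: MISS. Cache (old->new): [bat]
  2. access melon: MISS. Cache (old->new): [bat melon]
  3. access melon: HIT. Cache (old->new): [bat melon]
  4. access bat: HIT. Cache (old->new): [bat melon]
  5. access bat: HIT. Cache (old->new): [bat melon]
  6. access bat: HIT. Cache (old->new): [bat melon]
  7. access bat: HIT. Cache (old->new): [bat melon]
  8. access melon: HIT. Cache (old->new): [bat melon]
  9. access bat: HIT. Cache (old->new): [bat melon]
  10. access bat: HIT. Cache (old->new): [bat melon]
  11. access bat: HIT. Cache (old->new): [bat melon]
  12. access apple: MISS, evict bat. Cache (old->new): [melon apple]
  13. access bat: MISS, evict melon. Cache (old->new): [apple bat]
  14. access bat: HIT. Cache (old->new): [apple bat]
  15. access cow: MISS, evict apple. Cache (old->new): [bat cow]
  16. access plum: MISS, evict bat. Cache (old->new): [cow plum]
  17. access plum: HIT. Cache (old->new): [cow plum]
  18. access apple: MISS, evict cow. Cache (old->new): [plum apple]
  19. access apple: HIT. Cache (old->new): [plum apple]
  20. access cow: MISS, evict plum. Cache (old->new): [apple cow]
  21. access ram: MISS, evict apple. Cache (old->new): [cow ram]
  22. access kiwi: MISS, evict cow. Cache (old->new): [ram kiwi]
  23. access kiwi: HIT. Cache (old->new): [ram kiwi]
  24. access kiwi: HIT. Cache (old->new): [ram kiwi]
  25. access plum: MISS, evict ram. Cache (old->new): [kiwi plum]
  26. access ram: MISS, evict kiwi. Cache (old->new): [plum ram]
  27. access plum: HIT. Cache (old->new): [plum ram]
  28. access ram: HIT. Cache (old->new): [plum ram]
  29. access ram: HIT. Cache (old->new): [plum ram]
  30. access plum: HIT. Cache (old->new): [plum ram]
  31. access melon: MISS, evict plum. Cache (old->new): [ram melon]
  32. access plum: MISS, evict ram. Cache (old->new): [melon plum]
  33. access ram: MISS, evict melon. Cache (old->new): [plum ram]
  34. access plum: HIT. Cache (old->new): [plum ram]
  35. access ram: HIT. Cache (old->new): [plum ram]
  36. access ram: HIT. Cache (old->new): [plum ram]
Total: 21 hits, 15 misses, 13 evictions

Answer: plum ram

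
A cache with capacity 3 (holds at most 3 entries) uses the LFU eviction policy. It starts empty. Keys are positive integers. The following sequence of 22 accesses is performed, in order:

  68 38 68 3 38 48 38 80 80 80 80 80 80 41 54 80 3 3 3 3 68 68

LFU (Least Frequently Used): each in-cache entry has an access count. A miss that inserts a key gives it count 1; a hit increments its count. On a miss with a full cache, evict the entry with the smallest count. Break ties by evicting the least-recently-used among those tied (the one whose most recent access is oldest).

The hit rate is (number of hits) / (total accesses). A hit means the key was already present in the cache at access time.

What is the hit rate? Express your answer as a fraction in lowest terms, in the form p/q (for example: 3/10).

LFU simulation (capacity=3):
  1. access 68: MISS. Cache: [68(c=1)]
  2. access 38: MISS. Cache: [68(c=1) 38(c=1)]
  3. access 68: HIT, count now 2. Cache: [38(c=1) 68(c=2)]
  4. access 3: MISS. Cache: [38(c=1) 3(c=1) 68(c=2)]
  5. access 38: HIT, count now 2. Cache: [3(c=1) 68(c=2) 38(c=2)]
  6. access 48: MISS, evict 3(c=1). Cache: [48(c=1) 68(c=2) 38(c=2)]
  7. access 38: HIT, count now 3. Cache: [48(c=1) 68(c=2) 38(c=3)]
  8. access 80: MISS, evict 48(c=1). Cache: [80(c=1) 68(c=2) 38(c=3)]
  9. access 80: HIT, count now 2. Cache: [68(c=2) 80(c=2) 38(c=3)]
  10. access 80: HIT, count now 3. Cache: [68(c=2) 38(c=3) 80(c=3)]
  11. access 80: HIT, count now 4. Cache: [68(c=2) 38(c=3) 80(c=4)]
  12. access 80: HIT, count now 5. Cache: [68(c=2) 38(c=3) 80(c=5)]
  13. access 80: HIT, count now 6. Cache: [68(c=2) 38(c=3) 80(c=6)]
  14. access 41: MISS, evict 68(c=2). Cache: [41(c=1) 38(c=3) 80(c=6)]
  15. access 54: MISS, evict 41(c=1). Cache: [54(c=1) 38(c=3) 80(c=6)]
  16. access 80: HIT, count now 7. Cache: [54(c=1) 38(c=3) 80(c=7)]
  17. access 3: MISS, evict 54(c=1). Cache: [3(c=1) 38(c=3) 80(c=7)]
  18. access 3: HIT, count now 2. Cache: [3(c=2) 38(c=3) 80(c=7)]
  19. access 3: HIT, count now 3. Cache: [38(c=3) 3(c=3) 80(c=7)]
  20. access 3: HIT, count now 4. Cache: [38(c=3) 3(c=4) 80(c=7)]
  21. access 68: MISS, evict 38(c=3). Cache: [68(c=1) 3(c=4) 80(c=7)]
  22. access 68: HIT, count now 2. Cache: [68(c=2) 3(c=4) 80(c=7)]
Total: 13 hits, 9 misses, 6 evictions

Hit rate = 13/22

Answer: 13/22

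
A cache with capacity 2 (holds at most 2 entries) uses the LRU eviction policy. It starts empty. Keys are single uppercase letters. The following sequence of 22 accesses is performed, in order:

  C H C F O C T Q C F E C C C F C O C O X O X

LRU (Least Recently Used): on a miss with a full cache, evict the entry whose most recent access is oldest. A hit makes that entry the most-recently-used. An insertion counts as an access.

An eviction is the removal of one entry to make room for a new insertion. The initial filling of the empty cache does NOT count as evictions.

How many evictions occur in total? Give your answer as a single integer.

Answer: 12

Derivation:
LRU simulation (capacity=2):
  1. access C: MISS. Cache (LRU->MRU): [C]
  2. access H: MISS. Cache (LRU->MRU): [C H]
  3. access C: HIT. Cache (LRU->MRU): [H C]
  4. access F: MISS, evict H. Cache (LRU->MRU): [C F]
  5. access O: MISS, evict C. Cache (LRU->MRU): [F O]
  6. access C: MISS, evict F. Cache (LRU->MRU): [O C]
  7. access T: MISS, evict O. Cache (LRU->MRU): [C T]
  8. access Q: MISS, evict C. Cache (LRU->MRU): [T Q]
  9. access C: MISS, evict T. Cache (LRU->MRU): [Q C]
  10. access F: MISS, evict Q. Cache (LRU->MRU): [C F]
  11. access E: MISS, evict C. Cache (LRU->MRU): [F E]
  12. access C: MISS, evict F. Cache (LRU->MRU): [E C]
  13. access C: HIT. Cache (LRU->MRU): [E C]
  14. access C: HIT. Cache (LRU->MRU): [E C]
  15. access F: MISS, evict E. Cache (LRU->MRU): [C F]
  16. access C: HIT. Cache (LRU->MRU): [F C]
  17. access O: MISS, evict F. Cache (LRU->MRU): [C O]
  18. access C: HIT. Cache (LRU->MRU): [O C]
  19. access O: HIT. Cache (LRU->MRU): [C O]
  20. access X: MISS, evict C. Cache (LRU->MRU): [O X]
  21. access O: HIT. Cache (LRU->MRU): [X O]
  22. access X: HIT. Cache (LRU->MRU): [O X]
Total: 8 hits, 14 misses, 12 evictions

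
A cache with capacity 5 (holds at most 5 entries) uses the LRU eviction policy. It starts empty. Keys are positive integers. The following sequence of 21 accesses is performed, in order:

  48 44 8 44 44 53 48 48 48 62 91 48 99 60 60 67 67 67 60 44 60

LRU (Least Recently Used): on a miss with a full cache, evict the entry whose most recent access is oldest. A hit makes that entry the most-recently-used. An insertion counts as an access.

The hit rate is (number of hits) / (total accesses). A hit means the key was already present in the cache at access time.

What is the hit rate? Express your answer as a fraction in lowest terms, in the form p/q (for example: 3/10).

LRU simulation (capacity=5):
  1. access 48: MISS. Cache (LRU->MRU): [48]
  2. access 44: MISS. Cache (LRU->MRU): [48 44]
  3. access 8: MISS. Cache (LRU->MRU): [48 44 8]
  4. access 44: HIT. Cache (LRU->MRU): [48 8 44]
  5. access 44: HIT. Cache (LRU->MRU): [48 8 44]
  6. access 53: MISS. Cache (LRU->MRU): [48 8 44 53]
  7. access 48: HIT. Cache (LRU->MRU): [8 44 53 48]
  8. access 48: HIT. Cache (LRU->MRU): [8 44 53 48]
  9. access 48: HIT. Cache (LRU->MRU): [8 44 53 48]
  10. access 62: MISS. Cache (LRU->MRU): [8 44 53 48 62]
  11. access 91: MISS, evict 8. Cache (LRU->MRU): [44 53 48 62 91]
  12. access 48: HIT. Cache (LRU->MRU): [44 53 62 91 48]
  13. access 99: MISS, evict 44. Cache (LRU->MRU): [53 62 91 48 99]
  14. access 60: MISS, evict 53. Cache (LRU->MRU): [62 91 48 99 60]
  15. access 60: HIT. Cache (LRU->MRU): [62 91 48 99 60]
  16. access 67: MISS, evict 62. Cache (LRU->MRU): [91 48 99 60 67]
  17. access 67: HIT. Cache (LRU->MRU): [91 48 99 60 67]
  18. access 67: HIT. Cache (LRU->MRU): [91 48 99 60 67]
  19. access 60: HIT. Cache (LRU->MRU): [91 48 99 67 60]
  20. access 44: MISS, evict 91. Cache (LRU->MRU): [48 99 67 60 44]
  21. access 60: HIT. Cache (LRU->MRU): [48 99 67 44 60]
Total: 11 hits, 10 misses, 5 evictions

Hit rate = 11/21

Answer: 11/21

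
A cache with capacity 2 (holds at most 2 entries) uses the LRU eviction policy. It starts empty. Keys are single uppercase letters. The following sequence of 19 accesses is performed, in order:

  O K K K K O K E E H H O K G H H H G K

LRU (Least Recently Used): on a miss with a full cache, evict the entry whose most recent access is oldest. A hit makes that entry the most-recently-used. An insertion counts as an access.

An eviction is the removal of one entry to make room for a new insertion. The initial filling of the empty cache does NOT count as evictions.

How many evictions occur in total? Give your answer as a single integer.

Answer: 7

Derivation:
LRU simulation (capacity=2):
  1. access O: MISS. Cache (LRU->MRU): [O]
  2. access K: MISS. Cache (LRU->MRU): [O K]
  3. access K: HIT. Cache (LRU->MRU): [O K]
  4. access K: HIT. Cache (LRU->MRU): [O K]
  5. access K: HIT. Cache (LRU->MRU): [O K]
  6. access O: HIT. Cache (LRU->MRU): [K O]
  7. access K: HIT. Cache (LRU->MRU): [O K]
  8. access E: MISS, evict O. Cache (LRU->MRU): [K E]
  9. access E: HIT. Cache (LRU->MRU): [K E]
  10. access H: MISS, evict K. Cache (LRU->MRU): [E H]
  11. access H: HIT. Cache (LRU->MRU): [E H]
  12. access O: MISS, evict E. Cache (LRU->MRU): [H O]
  13. access K: MISS, evict H. Cache (LRU->MRU): [O K]
  14. access G: MISS, evict O. Cache (LRU->MRU): [K G]
  15. access H: MISS, evict K. Cache (LRU->MRU): [G H]
  16. access H: HIT. Cache (LRU->MRU): [G H]
  17. access H: HIT. Cache (LRU->MRU): [G H]
  18. access G: HIT. Cache (LRU->MRU): [H G]
  19. access K: MISS, evict H. Cache (LRU->MRU): [G K]
Total: 10 hits, 9 misses, 7 evictions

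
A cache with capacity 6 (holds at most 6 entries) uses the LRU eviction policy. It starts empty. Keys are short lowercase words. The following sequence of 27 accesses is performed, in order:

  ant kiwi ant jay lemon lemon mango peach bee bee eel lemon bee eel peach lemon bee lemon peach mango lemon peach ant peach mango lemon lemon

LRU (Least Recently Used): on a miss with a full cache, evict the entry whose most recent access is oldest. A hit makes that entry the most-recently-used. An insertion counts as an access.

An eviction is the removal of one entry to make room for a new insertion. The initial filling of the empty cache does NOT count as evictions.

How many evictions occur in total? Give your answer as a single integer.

Answer: 3

Derivation:
LRU simulation (capacity=6):
  1. access ant: MISS. Cache (LRU->MRU): [ant]
  2. access kiwi: MISS. Cache (LRU->MRU): [ant kiwi]
  3. access ant: HIT. Cache (LRU->MRU): [kiwi ant]
  4. access jay: MISS. Cache (LRU->MRU): [kiwi ant jay]
  5. access lemon: MISS. Cache (LRU->MRU): [kiwi ant jay lemon]
  6. access lemon: HIT. Cache (LRU->MRU): [kiwi ant jay lemon]
  7. access mango: MISS. Cache (LRU->MRU): [kiwi ant jay lemon mango]
  8. access peach: MISS. Cache (LRU->MRU): [kiwi ant jay lemon mango peach]
  9. access bee: MISS, evict kiwi. Cache (LRU->MRU): [ant jay lemon mango peach bee]
  10. access bee: HIT. Cache (LRU->MRU): [ant jay lemon mango peach bee]
  11. access eel: MISS, evict ant. Cache (LRU->MRU): [jay lemon mango peach bee eel]
  12. access lemon: HIT. Cache (LRU->MRU): [jay mango peach bee eel lemon]
  13. access bee: HIT. Cache (LRU->MRU): [jay mango peach eel lemon bee]
  14. access eel: HIT. Cache (LRU->MRU): [jay mango peach lemon bee eel]
  15. access peach: HIT. Cache (LRU->MRU): [jay mango lemon bee eel peach]
  16. access lemon: HIT. Cache (LRU->MRU): [jay mango bee eel peach lemon]
  17. access bee: HIT. Cache (LRU->MRU): [jay mango eel peach lemon bee]
  18. access lemon: HIT. Cache (LRU->MRU): [jay mango eel peach bee lemon]
  19. access peach: HIT. Cache (LRU->MRU): [jay mango eel bee lemon peach]
  20. access mango: HIT. Cache (LRU->MRU): [jay eel bee lemon peach mango]
  21. access lemon: HIT. Cache (LRU->MRU): [jay eel bee peach mango lemon]
  22. access peach: HIT. Cache (LRU->MRU): [jay eel bee mango lemon peach]
  23. access ant: MISS, evict jay. Cache (LRU->MRU): [eel bee mango lemon peach ant]
  24. access peach: HIT. Cache (LRU->MRU): [eel bee mango lemon ant peach]
  25. access mango: HIT. Cache (LRU->MRU): [eel bee lemon ant peach mango]
  26. access lemon: HIT. Cache (LRU->MRU): [eel bee ant peach mango lemon]
  27. access lemon: HIT. Cache (LRU->MRU): [eel bee ant peach mango lemon]
Total: 18 hits, 9 misses, 3 evictions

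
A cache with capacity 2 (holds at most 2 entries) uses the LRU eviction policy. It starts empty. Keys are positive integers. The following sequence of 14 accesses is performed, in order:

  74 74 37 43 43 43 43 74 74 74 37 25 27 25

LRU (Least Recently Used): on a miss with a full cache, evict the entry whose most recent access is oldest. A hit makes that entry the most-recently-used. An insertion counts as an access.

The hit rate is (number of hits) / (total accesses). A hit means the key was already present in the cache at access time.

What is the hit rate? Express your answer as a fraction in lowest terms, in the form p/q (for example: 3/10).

LRU simulation (capacity=2):
  1. access 74: MISS. Cache (LRU->MRU): [74]
  2. access 74: HIT. Cache (LRU->MRU): [74]
  3. access 37: MISS. Cache (LRU->MRU): [74 37]
  4. access 43: MISS, evict 74. Cache (LRU->MRU): [37 43]
  5. access 43: HIT. Cache (LRU->MRU): [37 43]
  6. access 43: HIT. Cache (LRU->MRU): [37 43]
  7. access 43: HIT. Cache (LRU->MRU): [37 43]
  8. access 74: MISS, evict 37. Cache (LRU->MRU): [43 74]
  9. access 74: HIT. Cache (LRU->MRU): [43 74]
  10. access 74: HIT. Cache (LRU->MRU): [43 74]
  11. access 37: MISS, evict 43. Cache (LRU->MRU): [74 37]
  12. access 25: MISS, evict 74. Cache (LRU->MRU): [37 25]
  13. access 27: MISS, evict 37. Cache (LRU->MRU): [25 27]
  14. access 25: HIT. Cache (LRU->MRU): [27 25]
Total: 7 hits, 7 misses, 5 evictions

Hit rate = 7/14 = 1/2

Answer: 1/2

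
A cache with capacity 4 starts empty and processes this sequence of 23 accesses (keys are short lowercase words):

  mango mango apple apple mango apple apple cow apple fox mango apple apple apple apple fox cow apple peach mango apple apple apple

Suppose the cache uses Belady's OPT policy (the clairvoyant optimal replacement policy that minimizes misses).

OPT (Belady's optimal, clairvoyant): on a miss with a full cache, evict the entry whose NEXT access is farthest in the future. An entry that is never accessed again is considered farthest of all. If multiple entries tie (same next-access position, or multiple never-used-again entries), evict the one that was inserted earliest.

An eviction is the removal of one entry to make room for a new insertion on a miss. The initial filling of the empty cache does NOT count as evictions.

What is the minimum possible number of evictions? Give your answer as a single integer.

Answer: 1

Derivation:
OPT (Belady) simulation (capacity=4):
  1. access mango: MISS. Cache: [mango]
  2. access mango: HIT. Next use of mango: step 5. Cache: [mango]
  3. access apple: MISS. Cache: [mango apple]
  4. access apple: HIT. Next use of apple: step 6. Cache: [mango apple]
  5. access mango: HIT. Next use of mango: step 11. Cache: [mango apple]
  6. access apple: HIT. Next use of apple: step 7. Cache: [mango apple]
  7. access apple: HIT. Next use of apple: step 9. Cache: [mango apple]
  8. access cow: MISS. Cache: [mango apple cow]
  9. access apple: HIT. Next use of apple: step 12. Cache: [mango apple cow]
  10. access fox: MISS. Cache: [mango apple cow fox]
  11. access mango: HIT. Next use of mango: step 20. Cache: [mango apple cow fox]
  12. access apple: HIT. Next use of apple: step 13. Cache: [mango apple cow fox]
  13. access apple: HIT. Next use of apple: step 14. Cache: [mango apple cow fox]
  14. access apple: HIT. Next use of apple: step 15. Cache: [mango apple cow fox]
  15. access apple: HIT. Next use of apple: step 18. Cache: [mango apple cow fox]
  16. access fox: HIT. Next use of fox: never. Cache: [mango apple cow fox]
  17. access cow: HIT. Next use of cow: never. Cache: [mango apple cow fox]
  18. access apple: HIT. Next use of apple: step 21. Cache: [mango apple cow fox]
  19. access peach: MISS, evict cow (next use: never). Cache: [mango apple fox peach]
  20. access mango: HIT. Next use of mango: never. Cache: [mango apple fox peach]
  21. access apple: HIT. Next use of apple: step 22. Cache: [mango apple fox peach]
  22. access apple: HIT. Next use of apple: step 23. Cache: [mango apple fox peach]
  23. access apple: HIT. Next use of apple: never. Cache: [mango apple fox peach]
Total: 18 hits, 5 misses, 1 evictions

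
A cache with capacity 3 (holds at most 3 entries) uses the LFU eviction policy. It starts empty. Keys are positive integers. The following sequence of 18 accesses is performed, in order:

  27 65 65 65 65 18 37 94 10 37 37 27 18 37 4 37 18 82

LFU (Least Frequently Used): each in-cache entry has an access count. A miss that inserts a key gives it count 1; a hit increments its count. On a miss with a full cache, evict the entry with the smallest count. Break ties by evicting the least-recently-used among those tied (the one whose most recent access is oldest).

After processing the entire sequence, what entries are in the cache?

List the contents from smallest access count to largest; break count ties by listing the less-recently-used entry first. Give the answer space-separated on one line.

Answer: 82 65 37

Derivation:
LFU simulation (capacity=3):
  1. access 27: MISS. Cache: [27(c=1)]
  2. access 65: MISS. Cache: [27(c=1) 65(c=1)]
  3. access 65: HIT, count now 2. Cache: [27(c=1) 65(c=2)]
  4. access 65: HIT, count now 3. Cache: [27(c=1) 65(c=3)]
  5. access 65: HIT, count now 4. Cache: [27(c=1) 65(c=4)]
  6. access 18: MISS. Cache: [27(c=1) 18(c=1) 65(c=4)]
  7. access 37: MISS, evict 27(c=1). Cache: [18(c=1) 37(c=1) 65(c=4)]
  8. access 94: MISS, evict 18(c=1). Cache: [37(c=1) 94(c=1) 65(c=4)]
  9. access 10: MISS, evict 37(c=1). Cache: [94(c=1) 10(c=1) 65(c=4)]
  10. access 37: MISS, evict 94(c=1). Cache: [10(c=1) 37(c=1) 65(c=4)]
  11. access 37: HIT, count now 2. Cache: [10(c=1) 37(c=2) 65(c=4)]
  12. access 27: MISS, evict 10(c=1). Cache: [27(c=1) 37(c=2) 65(c=4)]
  13. access 18: MISS, evict 27(c=1). Cache: [18(c=1) 37(c=2) 65(c=4)]
  14. access 37: HIT, count now 3. Cache: [18(c=1) 37(c=3) 65(c=4)]
  15. access 4: MISS, evict 18(c=1). Cache: [4(c=1) 37(c=3) 65(c=4)]
  16. access 37: HIT, count now 4. Cache: [4(c=1) 65(c=4) 37(c=4)]
  17. access 18: MISS, evict 4(c=1). Cache: [18(c=1) 65(c=4) 37(c=4)]
  18. access 82: MISS, evict 18(c=1). Cache: [82(c=1) 65(c=4) 37(c=4)]
Total: 6 hits, 12 misses, 9 evictions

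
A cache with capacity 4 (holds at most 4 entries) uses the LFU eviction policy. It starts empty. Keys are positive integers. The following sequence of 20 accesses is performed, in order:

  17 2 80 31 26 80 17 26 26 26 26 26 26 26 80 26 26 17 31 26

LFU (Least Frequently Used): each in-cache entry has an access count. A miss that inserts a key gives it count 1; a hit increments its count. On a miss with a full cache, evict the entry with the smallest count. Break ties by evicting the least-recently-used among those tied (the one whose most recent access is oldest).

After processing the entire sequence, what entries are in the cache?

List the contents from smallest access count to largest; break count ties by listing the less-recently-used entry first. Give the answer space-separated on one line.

Answer: 17 31 80 26

Derivation:
LFU simulation (capacity=4):
  1. access 17: MISS. Cache: [17(c=1)]
  2. access 2: MISS. Cache: [17(c=1) 2(c=1)]
  3. access 80: MISS. Cache: [17(c=1) 2(c=1) 80(c=1)]
  4. access 31: MISS. Cache: [17(c=1) 2(c=1) 80(c=1) 31(c=1)]
  5. access 26: MISS, evict 17(c=1). Cache: [2(c=1) 80(c=1) 31(c=1) 26(c=1)]
  6. access 80: HIT, count now 2. Cache: [2(c=1) 31(c=1) 26(c=1) 80(c=2)]
  7. access 17: MISS, evict 2(c=1). Cache: [31(c=1) 26(c=1) 17(c=1) 80(c=2)]
  8. access 26: HIT, count now 2. Cache: [31(c=1) 17(c=1) 80(c=2) 26(c=2)]
  9. access 26: HIT, count now 3. Cache: [31(c=1) 17(c=1) 80(c=2) 26(c=3)]
  10. access 26: HIT, count now 4. Cache: [31(c=1) 17(c=1) 80(c=2) 26(c=4)]
  11. access 26: HIT, count now 5. Cache: [31(c=1) 17(c=1) 80(c=2) 26(c=5)]
  12. access 26: HIT, count now 6. Cache: [31(c=1) 17(c=1) 80(c=2) 26(c=6)]
  13. access 26: HIT, count now 7. Cache: [31(c=1) 17(c=1) 80(c=2) 26(c=7)]
  14. access 26: HIT, count now 8. Cache: [31(c=1) 17(c=1) 80(c=2) 26(c=8)]
  15. access 80: HIT, count now 3. Cache: [31(c=1) 17(c=1) 80(c=3) 26(c=8)]
  16. access 26: HIT, count now 9. Cache: [31(c=1) 17(c=1) 80(c=3) 26(c=9)]
  17. access 26: HIT, count now 10. Cache: [31(c=1) 17(c=1) 80(c=3) 26(c=10)]
  18. access 17: HIT, count now 2. Cache: [31(c=1) 17(c=2) 80(c=3) 26(c=10)]
  19. access 31: HIT, count now 2. Cache: [17(c=2) 31(c=2) 80(c=3) 26(c=10)]
  20. access 26: HIT, count now 11. Cache: [17(c=2) 31(c=2) 80(c=3) 26(c=11)]
Total: 14 hits, 6 misses, 2 evictions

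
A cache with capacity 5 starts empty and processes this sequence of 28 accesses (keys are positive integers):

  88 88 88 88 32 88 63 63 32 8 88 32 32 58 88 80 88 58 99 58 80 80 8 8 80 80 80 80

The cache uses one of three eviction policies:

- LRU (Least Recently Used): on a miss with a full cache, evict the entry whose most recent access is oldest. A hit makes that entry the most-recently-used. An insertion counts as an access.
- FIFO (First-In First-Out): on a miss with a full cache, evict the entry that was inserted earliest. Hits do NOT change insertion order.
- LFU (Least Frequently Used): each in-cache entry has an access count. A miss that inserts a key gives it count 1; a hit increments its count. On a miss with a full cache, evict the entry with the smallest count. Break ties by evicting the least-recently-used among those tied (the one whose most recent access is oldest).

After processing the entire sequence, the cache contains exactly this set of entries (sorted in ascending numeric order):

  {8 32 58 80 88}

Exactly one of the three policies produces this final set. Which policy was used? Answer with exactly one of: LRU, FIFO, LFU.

Answer: LFU

Derivation:
Simulating under each policy and comparing final sets:
  LRU: final set = {8 58 80 88 99} -> differs
  FIFO: final set = {8 58 80 88 99} -> differs
  LFU: final set = {8 32 58 80 88} -> MATCHES target
Only LFU produces the target set.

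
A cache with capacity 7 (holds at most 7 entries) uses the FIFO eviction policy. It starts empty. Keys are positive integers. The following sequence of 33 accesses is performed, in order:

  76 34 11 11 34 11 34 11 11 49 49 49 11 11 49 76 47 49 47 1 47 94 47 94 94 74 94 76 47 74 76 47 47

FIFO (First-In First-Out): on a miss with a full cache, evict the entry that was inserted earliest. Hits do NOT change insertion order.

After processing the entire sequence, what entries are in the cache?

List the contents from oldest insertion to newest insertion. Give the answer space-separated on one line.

FIFO simulation (capacity=7):
  1. access 76: MISS. Cache (old->new): [76]
  2. access 34: MISS. Cache (old->new): [76 34]
  3. access 11: MISS. Cache (old->new): [76 34 11]
  4. access 11: HIT. Cache (old->new): [76 34 11]
  5. access 34: HIT. Cache (old->new): [76 34 11]
  6. access 11: HIT. Cache (old->new): [76 34 11]
  7. access 34: HIT. Cache (old->new): [76 34 11]
  8. access 11: HIT. Cache (old->new): [76 34 11]
  9. access 11: HIT. Cache (old->new): [76 34 11]
  10. access 49: MISS. Cache (old->new): [76 34 11 49]
  11. access 49: HIT. Cache (old->new): [76 34 11 49]
  12. access 49: HIT. Cache (old->new): [76 34 11 49]
  13. access 11: HIT. Cache (old->new): [76 34 11 49]
  14. access 11: HIT. Cache (old->new): [76 34 11 49]
  15. access 49: HIT. Cache (old->new): [76 34 11 49]
  16. access 76: HIT. Cache (old->new): [76 34 11 49]
  17. access 47: MISS. Cache (old->new): [76 34 11 49 47]
  18. access 49: HIT. Cache (old->new): [76 34 11 49 47]
  19. access 47: HIT. Cache (old->new): [76 34 11 49 47]
  20. access 1: MISS. Cache (old->new): [76 34 11 49 47 1]
  21. access 47: HIT. Cache (old->new): [76 34 11 49 47 1]
  22. access 94: MISS. Cache (old->new): [76 34 11 49 47 1 94]
  23. access 47: HIT. Cache (old->new): [76 34 11 49 47 1 94]
  24. access 94: HIT. Cache (old->new): [76 34 11 49 47 1 94]
  25. access 94: HIT. Cache (old->new): [76 34 11 49 47 1 94]
  26. access 74: MISS, evict 76. Cache (old->new): [34 11 49 47 1 94 74]
  27. access 94: HIT. Cache (old->new): [34 11 49 47 1 94 74]
  28. access 76: MISS, evict 34. Cache (old->new): [11 49 47 1 94 74 76]
  29. access 47: HIT. Cache (old->new): [11 49 47 1 94 74 76]
  30. access 74: HIT. Cache (old->new): [11 49 47 1 94 74 76]
  31. access 76: HIT. Cache (old->new): [11 49 47 1 94 74 76]
  32. access 47: HIT. Cache (old->new): [11 49 47 1 94 74 76]
  33. access 47: HIT. Cache (old->new): [11 49 47 1 94 74 76]
Total: 24 hits, 9 misses, 2 evictions

Answer: 11 49 47 1 94 74 76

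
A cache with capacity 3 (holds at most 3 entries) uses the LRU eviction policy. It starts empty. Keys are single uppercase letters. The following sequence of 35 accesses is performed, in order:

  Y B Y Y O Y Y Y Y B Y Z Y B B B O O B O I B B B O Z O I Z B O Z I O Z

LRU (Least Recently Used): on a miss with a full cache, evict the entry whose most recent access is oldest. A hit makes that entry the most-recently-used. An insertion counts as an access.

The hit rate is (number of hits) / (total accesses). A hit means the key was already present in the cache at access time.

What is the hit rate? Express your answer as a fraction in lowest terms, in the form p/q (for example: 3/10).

Answer: 24/35

Derivation:
LRU simulation (capacity=3):
  1. access Y: MISS. Cache (LRU->MRU): [Y]
  2. access B: MISS. Cache (LRU->MRU): [Y B]
  3. access Y: HIT. Cache (LRU->MRU): [B Y]
  4. access Y: HIT. Cache (LRU->MRU): [B Y]
  5. access O: MISS. Cache (LRU->MRU): [B Y O]
  6. access Y: HIT. Cache (LRU->MRU): [B O Y]
  7. access Y: HIT. Cache (LRU->MRU): [B O Y]
  8. access Y: HIT. Cache (LRU->MRU): [B O Y]
  9. access Y: HIT. Cache (LRU->MRU): [B O Y]
  10. access B: HIT. Cache (LRU->MRU): [O Y B]
  11. access Y: HIT. Cache (LRU->MRU): [O B Y]
  12. access Z: MISS, evict O. Cache (LRU->MRU): [B Y Z]
  13. access Y: HIT. Cache (LRU->MRU): [B Z Y]
  14. access B: HIT. Cache (LRU->MRU): [Z Y B]
  15. access B: HIT. Cache (LRU->MRU): [Z Y B]
  16. access B: HIT. Cache (LRU->MRU): [Z Y B]
  17. access O: MISS, evict Z. Cache (LRU->MRU): [Y B O]
  18. access O: HIT. Cache (LRU->MRU): [Y B O]
  19. access B: HIT. Cache (LRU->MRU): [Y O B]
  20. access O: HIT. Cache (LRU->MRU): [Y B O]
  21. access I: MISS, evict Y. Cache (LRU->MRU): [B O I]
  22. access B: HIT. Cache (LRU->MRU): [O I B]
  23. access B: HIT. Cache (LRU->MRU): [O I B]
  24. access B: HIT. Cache (LRU->MRU): [O I B]
  25. access O: HIT. Cache (LRU->MRU): [I B O]
  26. access Z: MISS, evict I. Cache (LRU->MRU): [B O Z]
  27. access O: HIT. Cache (LRU->MRU): [B Z O]
  28. access I: MISS, evict B. Cache (LRU->MRU): [Z O I]
  29. access Z: HIT. Cache (LRU->MRU): [O I Z]
  30. access B: MISS, evict O. Cache (LRU->MRU): [I Z B]
  31. access O: MISS, evict I. Cache (LRU->MRU): [Z B O]
  32. access Z: HIT. Cache (LRU->MRU): [B O Z]
  33. access I: MISS, evict B. Cache (LRU->MRU): [O Z I]
  34. access O: HIT. Cache (LRU->MRU): [Z I O]
  35. access Z: HIT. Cache (LRU->MRU): [I O Z]
Total: 24 hits, 11 misses, 8 evictions

Hit rate = 24/35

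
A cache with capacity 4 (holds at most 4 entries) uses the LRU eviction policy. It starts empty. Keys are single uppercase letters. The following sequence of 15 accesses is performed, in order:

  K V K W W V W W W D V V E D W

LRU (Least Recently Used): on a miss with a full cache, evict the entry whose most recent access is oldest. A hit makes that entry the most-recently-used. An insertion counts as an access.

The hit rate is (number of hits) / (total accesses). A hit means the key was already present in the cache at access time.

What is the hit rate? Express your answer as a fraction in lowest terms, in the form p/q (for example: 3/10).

LRU simulation (capacity=4):
  1. access K: MISS. Cache (LRU->MRU): [K]
  2. access V: MISS. Cache (LRU->MRU): [K V]
  3. access K: HIT. Cache (LRU->MRU): [V K]
  4. access W: MISS. Cache (LRU->MRU): [V K W]
  5. access W: HIT. Cache (LRU->MRU): [V K W]
  6. access V: HIT. Cache (LRU->MRU): [K W V]
  7. access W: HIT. Cache (LRU->MRU): [K V W]
  8. access W: HIT. Cache (LRU->MRU): [K V W]
  9. access W: HIT. Cache (LRU->MRU): [K V W]
  10. access D: MISS. Cache (LRU->MRU): [K V W D]
  11. access V: HIT. Cache (LRU->MRU): [K W D V]
  12. access V: HIT. Cache (LRU->MRU): [K W D V]
  13. access E: MISS, evict K. Cache (LRU->MRU): [W D V E]
  14. access D: HIT. Cache (LRU->MRU): [W V E D]
  15. access W: HIT. Cache (LRU->MRU): [V E D W]
Total: 10 hits, 5 misses, 1 evictions

Hit rate = 10/15 = 2/3

Answer: 2/3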